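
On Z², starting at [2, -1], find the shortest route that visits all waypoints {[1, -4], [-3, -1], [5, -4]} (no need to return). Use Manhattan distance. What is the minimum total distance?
16
(one optimal route: (2, -1) → (-3, -1) → (1, -4) → (5, -4))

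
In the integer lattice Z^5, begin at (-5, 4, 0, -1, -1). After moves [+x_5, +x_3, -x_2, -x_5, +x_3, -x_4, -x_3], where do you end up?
(-5, 3, 1, -2, -1)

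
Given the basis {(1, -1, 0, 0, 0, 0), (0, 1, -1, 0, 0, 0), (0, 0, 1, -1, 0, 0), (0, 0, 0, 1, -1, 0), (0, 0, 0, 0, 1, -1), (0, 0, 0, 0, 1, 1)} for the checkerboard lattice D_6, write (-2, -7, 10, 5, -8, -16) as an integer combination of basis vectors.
-2b₁ - 9b₂ + b₃ + 6b₄ + 7b₅ - 9b₆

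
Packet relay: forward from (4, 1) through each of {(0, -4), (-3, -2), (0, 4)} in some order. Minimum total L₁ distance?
20
(one optimal route: (4, 1) → (0, 4) → (0, -4) → (-3, -2))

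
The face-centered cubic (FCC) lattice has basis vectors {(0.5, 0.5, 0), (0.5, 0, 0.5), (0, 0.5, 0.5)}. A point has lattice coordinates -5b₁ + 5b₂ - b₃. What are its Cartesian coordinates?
(0, -3, 2)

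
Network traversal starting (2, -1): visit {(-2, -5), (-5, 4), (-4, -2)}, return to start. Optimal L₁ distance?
32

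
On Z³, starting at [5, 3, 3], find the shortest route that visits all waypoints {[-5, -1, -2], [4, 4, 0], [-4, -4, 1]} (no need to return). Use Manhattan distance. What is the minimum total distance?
28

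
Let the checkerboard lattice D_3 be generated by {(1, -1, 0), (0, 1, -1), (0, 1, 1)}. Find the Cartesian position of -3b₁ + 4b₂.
(-3, 7, -4)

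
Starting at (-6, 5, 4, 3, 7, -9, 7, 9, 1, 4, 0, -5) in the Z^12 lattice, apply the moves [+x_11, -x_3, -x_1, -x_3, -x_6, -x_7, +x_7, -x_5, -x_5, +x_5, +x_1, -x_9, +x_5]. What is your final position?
(-6, 5, 2, 3, 7, -10, 7, 9, 0, 4, 1, -5)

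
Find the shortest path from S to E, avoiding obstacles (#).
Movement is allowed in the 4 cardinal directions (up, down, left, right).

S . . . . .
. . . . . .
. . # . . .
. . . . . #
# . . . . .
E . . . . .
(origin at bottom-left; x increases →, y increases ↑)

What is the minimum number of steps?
7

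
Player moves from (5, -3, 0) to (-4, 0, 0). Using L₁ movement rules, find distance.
12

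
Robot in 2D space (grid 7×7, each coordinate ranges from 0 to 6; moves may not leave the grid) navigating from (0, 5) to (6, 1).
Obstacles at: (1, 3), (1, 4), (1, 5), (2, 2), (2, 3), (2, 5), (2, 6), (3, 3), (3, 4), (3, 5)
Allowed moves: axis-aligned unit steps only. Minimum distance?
10
(one shortest path: (0, 5) → (0, 4) → (0, 3) → (0, 2) → (1, 2) → (1, 1) → (2, 1) → (3, 1) → (4, 1) → (5, 1) → (6, 1))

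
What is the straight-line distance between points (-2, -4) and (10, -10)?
13.4164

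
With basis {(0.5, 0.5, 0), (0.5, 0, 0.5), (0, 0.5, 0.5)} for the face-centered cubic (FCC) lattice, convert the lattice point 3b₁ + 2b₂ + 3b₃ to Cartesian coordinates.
(2.5, 3, 2.5)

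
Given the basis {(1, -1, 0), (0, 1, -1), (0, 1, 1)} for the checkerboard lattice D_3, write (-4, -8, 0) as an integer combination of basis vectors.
-4b₁ - 6b₂ - 6b₃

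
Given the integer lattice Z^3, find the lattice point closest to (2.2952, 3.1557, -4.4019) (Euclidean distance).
(2, 3, -4)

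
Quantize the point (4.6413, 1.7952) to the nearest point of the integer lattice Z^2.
(5, 2)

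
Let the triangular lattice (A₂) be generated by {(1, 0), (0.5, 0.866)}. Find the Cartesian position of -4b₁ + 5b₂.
(-1.5, 4.33)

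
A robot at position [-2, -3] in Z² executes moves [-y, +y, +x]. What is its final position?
(-1, -3)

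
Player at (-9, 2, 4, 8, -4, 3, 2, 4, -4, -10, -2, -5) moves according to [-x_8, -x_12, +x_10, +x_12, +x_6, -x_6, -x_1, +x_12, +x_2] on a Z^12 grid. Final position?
(-10, 3, 4, 8, -4, 3, 2, 3, -4, -9, -2, -4)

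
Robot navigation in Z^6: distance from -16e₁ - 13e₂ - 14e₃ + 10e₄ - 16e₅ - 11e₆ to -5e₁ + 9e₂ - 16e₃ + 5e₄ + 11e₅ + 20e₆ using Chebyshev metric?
31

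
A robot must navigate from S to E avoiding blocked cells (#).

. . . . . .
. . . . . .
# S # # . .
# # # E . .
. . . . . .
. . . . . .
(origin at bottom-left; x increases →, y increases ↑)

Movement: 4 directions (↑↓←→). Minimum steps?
7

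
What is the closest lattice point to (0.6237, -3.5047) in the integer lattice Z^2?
(1, -4)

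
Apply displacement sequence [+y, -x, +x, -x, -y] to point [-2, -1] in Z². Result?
(-3, -1)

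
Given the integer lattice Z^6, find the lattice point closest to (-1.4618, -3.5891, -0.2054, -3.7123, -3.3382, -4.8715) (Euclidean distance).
(-1, -4, 0, -4, -3, -5)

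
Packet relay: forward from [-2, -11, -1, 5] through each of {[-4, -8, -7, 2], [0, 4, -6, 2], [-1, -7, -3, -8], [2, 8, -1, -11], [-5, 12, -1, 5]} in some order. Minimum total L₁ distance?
100
(one optimal route: (-2, -11, -1, 5) → (-4, -8, -7, 2) → (-1, -7, -3, -8) → (2, 8, -1, -11) → (0, 4, -6, 2) → (-5, 12, -1, 5))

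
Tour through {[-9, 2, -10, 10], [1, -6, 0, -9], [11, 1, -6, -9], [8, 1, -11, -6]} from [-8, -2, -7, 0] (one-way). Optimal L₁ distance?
87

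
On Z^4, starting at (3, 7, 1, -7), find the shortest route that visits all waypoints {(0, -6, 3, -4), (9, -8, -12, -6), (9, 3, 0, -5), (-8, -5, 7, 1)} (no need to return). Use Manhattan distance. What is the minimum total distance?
83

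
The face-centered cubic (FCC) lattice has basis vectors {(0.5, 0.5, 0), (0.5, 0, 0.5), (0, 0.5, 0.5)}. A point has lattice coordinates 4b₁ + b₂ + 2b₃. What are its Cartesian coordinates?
(2.5, 3, 1.5)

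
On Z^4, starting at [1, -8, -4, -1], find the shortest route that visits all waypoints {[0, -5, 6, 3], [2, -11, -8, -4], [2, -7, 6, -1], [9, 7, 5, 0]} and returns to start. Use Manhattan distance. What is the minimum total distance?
98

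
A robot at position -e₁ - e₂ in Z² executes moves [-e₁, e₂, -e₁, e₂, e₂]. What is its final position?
(-3, 2)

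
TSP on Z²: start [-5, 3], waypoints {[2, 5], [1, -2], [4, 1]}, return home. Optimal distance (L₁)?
32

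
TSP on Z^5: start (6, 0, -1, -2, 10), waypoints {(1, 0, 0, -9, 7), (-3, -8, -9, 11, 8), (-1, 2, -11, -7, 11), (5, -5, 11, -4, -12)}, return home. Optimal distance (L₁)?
180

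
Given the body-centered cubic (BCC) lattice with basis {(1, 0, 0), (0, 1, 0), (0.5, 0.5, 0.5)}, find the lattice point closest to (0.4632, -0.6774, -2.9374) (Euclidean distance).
(0.5, -0.5, -2.5)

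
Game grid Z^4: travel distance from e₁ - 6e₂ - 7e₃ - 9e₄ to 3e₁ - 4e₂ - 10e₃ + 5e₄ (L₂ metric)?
14.5945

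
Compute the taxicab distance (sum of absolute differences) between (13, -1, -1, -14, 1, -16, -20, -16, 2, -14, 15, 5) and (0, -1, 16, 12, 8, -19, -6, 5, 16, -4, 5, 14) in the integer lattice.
144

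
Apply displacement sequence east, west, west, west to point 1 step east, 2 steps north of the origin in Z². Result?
(-1, 2)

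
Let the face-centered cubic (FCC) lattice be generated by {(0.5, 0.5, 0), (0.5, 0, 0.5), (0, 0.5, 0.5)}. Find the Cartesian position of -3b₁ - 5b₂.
(-4, -1.5, -2.5)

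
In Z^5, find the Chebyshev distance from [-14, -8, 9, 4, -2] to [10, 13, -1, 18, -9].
24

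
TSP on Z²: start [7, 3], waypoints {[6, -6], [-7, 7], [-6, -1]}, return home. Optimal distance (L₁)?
54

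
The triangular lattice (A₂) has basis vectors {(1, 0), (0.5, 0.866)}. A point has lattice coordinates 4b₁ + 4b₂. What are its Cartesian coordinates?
(6, 3.464)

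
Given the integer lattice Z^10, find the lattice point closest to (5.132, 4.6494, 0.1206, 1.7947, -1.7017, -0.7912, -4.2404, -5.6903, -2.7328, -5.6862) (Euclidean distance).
(5, 5, 0, 2, -2, -1, -4, -6, -3, -6)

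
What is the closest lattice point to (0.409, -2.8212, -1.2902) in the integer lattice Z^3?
(0, -3, -1)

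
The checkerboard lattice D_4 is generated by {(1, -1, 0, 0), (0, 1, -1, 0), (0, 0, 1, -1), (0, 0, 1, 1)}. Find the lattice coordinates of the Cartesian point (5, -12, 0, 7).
5b₁ - 7b₂ - 7b₃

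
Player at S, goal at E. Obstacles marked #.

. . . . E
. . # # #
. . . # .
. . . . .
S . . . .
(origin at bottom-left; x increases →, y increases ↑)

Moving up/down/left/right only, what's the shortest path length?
8
(one shortest path: (0, 0) → (1, 0) → (1, 1) → (1, 2) → (1, 3) → (1, 4) → (2, 4) → (3, 4) → (4, 4))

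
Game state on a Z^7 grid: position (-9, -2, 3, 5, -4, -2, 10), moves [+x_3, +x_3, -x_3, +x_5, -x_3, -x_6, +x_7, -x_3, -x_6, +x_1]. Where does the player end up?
(-8, -2, 2, 5, -3, -4, 11)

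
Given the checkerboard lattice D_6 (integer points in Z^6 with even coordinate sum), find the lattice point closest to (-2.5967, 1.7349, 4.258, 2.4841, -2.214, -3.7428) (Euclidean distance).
(-3, 2, 4, 3, -2, -4)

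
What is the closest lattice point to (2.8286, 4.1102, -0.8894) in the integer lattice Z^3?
(3, 4, -1)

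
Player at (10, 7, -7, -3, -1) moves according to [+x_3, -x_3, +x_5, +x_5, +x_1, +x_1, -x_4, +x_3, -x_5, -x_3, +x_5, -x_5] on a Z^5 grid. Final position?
(12, 7, -7, -4, 0)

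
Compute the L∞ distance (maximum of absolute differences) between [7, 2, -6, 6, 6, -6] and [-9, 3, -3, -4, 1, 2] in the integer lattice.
16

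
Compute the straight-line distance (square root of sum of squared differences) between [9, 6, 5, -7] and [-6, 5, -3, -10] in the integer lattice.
17.2916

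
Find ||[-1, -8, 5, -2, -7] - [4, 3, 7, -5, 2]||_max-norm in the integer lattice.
11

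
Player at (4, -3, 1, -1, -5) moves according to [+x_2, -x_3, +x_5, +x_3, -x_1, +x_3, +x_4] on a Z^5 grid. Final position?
(3, -2, 2, 0, -4)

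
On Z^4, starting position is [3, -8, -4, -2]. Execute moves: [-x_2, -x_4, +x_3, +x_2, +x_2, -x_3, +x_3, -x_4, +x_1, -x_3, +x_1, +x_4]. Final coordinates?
(5, -7, -4, -3)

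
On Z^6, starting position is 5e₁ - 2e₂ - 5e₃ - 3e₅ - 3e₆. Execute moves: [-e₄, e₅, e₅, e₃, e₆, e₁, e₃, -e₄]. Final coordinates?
(6, -2, -3, -2, -1, -2)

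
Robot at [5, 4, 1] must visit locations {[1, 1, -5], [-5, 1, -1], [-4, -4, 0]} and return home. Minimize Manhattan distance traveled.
48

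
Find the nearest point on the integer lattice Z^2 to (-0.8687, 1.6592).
(-1, 2)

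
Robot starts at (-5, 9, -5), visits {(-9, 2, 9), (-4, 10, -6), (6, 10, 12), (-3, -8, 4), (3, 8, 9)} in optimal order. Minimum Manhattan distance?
78
(one optimal route: (-5, 9, -5) → (-4, 10, -6) → (6, 10, 12) → (3, 8, 9) → (-9, 2, 9) → (-3, -8, 4))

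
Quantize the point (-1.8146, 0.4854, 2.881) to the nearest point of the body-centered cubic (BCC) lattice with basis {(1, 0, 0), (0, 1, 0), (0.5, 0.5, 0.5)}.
(-1.5, 0.5, 2.5)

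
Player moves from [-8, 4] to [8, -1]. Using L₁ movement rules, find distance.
21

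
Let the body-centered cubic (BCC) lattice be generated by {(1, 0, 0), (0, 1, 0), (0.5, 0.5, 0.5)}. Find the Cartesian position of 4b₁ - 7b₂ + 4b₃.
(6, -5, 2)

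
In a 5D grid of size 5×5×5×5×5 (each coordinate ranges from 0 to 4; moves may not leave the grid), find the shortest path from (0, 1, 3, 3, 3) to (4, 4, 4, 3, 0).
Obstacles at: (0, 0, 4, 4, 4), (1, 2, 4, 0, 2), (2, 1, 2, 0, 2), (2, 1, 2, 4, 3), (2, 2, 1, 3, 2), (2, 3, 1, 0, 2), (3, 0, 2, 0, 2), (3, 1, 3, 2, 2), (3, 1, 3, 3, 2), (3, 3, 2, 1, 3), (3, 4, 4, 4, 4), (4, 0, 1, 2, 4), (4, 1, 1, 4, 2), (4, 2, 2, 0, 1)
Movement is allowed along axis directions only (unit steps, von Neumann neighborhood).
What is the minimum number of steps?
11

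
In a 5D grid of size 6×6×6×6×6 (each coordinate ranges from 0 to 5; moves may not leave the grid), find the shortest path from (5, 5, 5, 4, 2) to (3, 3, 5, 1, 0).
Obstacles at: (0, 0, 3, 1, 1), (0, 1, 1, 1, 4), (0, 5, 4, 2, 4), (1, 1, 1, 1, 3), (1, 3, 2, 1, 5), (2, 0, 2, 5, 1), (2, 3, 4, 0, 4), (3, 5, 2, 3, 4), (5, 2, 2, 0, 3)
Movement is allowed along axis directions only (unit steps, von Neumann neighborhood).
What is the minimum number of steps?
9
(one shortest path: (5, 5, 5, 4, 2) → (4, 5, 5, 4, 2) → (3, 5, 5, 4, 2) → (3, 4, 5, 4, 2) → (3, 3, 5, 4, 2) → (3, 3, 5, 3, 2) → (3, 3, 5, 2, 2) → (3, 3, 5, 1, 2) → (3, 3, 5, 1, 1) → (3, 3, 5, 1, 0))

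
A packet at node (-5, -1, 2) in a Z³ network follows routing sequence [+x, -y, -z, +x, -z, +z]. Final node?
(-3, -2, 1)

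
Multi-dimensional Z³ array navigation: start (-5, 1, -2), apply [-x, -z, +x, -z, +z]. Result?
(-5, 1, -3)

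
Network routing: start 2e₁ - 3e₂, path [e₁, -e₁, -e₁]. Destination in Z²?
(1, -3)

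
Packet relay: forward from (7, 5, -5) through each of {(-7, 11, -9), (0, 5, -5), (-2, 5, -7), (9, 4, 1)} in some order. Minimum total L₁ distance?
42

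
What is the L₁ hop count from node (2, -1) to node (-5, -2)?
8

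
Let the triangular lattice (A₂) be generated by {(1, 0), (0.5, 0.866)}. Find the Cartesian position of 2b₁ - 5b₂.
(-0.5, -4.33)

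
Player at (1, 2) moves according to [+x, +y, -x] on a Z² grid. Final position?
(1, 3)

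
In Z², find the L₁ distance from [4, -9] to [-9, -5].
17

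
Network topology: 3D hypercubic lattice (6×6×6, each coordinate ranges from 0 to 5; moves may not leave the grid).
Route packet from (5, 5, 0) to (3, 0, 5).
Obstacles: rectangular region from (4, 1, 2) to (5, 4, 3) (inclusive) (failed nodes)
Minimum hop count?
12
(one shortest path: (5, 5, 0) → (4, 5, 0) → (3, 5, 0) → (3, 4, 0) → (3, 3, 0) → (3, 2, 0) → (3, 1, 0) → (3, 0, 0) → (3, 0, 1) → (3, 0, 2) → (3, 0, 3) → (3, 0, 4) → (3, 0, 5))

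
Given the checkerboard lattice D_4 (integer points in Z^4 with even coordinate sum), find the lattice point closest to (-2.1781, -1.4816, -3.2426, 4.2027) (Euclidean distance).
(-2, -1, -3, 4)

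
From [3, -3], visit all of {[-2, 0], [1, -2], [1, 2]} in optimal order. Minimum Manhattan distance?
12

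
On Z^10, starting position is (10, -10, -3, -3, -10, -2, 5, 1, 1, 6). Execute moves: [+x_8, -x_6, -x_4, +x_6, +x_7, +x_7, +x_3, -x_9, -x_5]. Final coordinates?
(10, -10, -2, -4, -11, -2, 7, 2, 0, 6)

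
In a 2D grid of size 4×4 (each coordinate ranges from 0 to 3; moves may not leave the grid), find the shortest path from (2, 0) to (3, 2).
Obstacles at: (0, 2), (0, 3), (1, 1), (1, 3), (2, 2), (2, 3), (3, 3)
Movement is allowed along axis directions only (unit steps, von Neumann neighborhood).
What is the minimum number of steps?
3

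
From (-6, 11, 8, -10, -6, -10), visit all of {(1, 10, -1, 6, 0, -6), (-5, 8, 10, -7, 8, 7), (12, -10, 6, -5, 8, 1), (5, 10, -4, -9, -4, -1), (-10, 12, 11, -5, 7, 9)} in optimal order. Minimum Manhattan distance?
187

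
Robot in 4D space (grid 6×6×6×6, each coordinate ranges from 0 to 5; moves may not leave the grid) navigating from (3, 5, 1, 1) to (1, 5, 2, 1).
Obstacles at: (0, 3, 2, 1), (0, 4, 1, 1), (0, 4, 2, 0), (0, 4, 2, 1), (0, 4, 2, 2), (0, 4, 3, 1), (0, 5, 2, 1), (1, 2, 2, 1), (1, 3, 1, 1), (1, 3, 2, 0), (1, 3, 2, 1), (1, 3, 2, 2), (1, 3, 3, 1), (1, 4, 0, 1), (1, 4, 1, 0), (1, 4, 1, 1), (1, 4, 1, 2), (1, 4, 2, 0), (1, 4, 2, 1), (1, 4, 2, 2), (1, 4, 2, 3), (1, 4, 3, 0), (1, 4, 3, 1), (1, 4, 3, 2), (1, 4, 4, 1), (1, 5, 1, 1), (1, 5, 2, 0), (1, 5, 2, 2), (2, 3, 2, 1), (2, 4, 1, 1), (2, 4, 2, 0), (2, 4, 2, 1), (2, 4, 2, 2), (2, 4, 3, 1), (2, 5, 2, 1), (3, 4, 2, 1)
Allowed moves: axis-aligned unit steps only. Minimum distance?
5
(one shortest path: (3, 5, 1, 1) → (3, 5, 2, 1) → (3, 5, 3, 1) → (2, 5, 3, 1) → (1, 5, 3, 1) → (1, 5, 2, 1))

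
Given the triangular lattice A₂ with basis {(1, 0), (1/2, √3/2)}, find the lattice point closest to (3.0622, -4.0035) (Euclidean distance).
(3, -3.464)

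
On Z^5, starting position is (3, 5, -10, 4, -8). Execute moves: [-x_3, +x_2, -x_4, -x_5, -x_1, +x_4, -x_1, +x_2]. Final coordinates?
(1, 7, -11, 4, -9)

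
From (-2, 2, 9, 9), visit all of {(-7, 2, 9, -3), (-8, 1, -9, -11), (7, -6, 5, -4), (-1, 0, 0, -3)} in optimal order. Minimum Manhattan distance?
89
(one optimal route: (-2, 2, 9, 9) → (-7, 2, 9, -3) → (7, -6, 5, -4) → (-1, 0, 0, -3) → (-8, 1, -9, -11))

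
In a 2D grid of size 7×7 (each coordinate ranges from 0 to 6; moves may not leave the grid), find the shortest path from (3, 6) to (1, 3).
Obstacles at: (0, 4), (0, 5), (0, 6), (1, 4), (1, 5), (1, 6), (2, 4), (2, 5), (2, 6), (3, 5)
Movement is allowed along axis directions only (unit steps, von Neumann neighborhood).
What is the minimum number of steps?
7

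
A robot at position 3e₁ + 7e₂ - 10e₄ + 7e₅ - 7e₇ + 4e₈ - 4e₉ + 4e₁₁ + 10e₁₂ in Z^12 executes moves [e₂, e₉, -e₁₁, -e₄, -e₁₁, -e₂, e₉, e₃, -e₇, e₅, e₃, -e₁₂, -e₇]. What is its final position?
(3, 7, 2, -11, 8, 0, -9, 4, -2, 0, 2, 9)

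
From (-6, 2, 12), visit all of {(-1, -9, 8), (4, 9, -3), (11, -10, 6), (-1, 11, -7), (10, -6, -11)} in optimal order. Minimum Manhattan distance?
97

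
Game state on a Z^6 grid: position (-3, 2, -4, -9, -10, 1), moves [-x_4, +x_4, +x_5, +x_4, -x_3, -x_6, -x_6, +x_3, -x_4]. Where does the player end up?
(-3, 2, -4, -9, -9, -1)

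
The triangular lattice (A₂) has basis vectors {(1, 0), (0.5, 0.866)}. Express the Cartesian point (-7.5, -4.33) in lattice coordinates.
-5b₁ - 5b₂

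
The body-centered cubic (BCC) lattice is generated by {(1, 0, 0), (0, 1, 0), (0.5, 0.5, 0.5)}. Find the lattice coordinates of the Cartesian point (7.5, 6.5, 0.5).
7b₁ + 6b₂ + b₃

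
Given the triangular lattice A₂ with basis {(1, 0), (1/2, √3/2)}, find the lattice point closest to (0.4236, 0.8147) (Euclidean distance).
(0.5, 0.866)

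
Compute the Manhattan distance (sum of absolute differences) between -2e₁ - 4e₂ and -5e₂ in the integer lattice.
3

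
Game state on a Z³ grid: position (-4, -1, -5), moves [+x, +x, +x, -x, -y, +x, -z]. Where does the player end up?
(-1, -2, -6)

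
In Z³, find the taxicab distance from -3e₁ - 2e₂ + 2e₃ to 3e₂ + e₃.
9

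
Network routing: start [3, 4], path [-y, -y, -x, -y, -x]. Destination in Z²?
(1, 1)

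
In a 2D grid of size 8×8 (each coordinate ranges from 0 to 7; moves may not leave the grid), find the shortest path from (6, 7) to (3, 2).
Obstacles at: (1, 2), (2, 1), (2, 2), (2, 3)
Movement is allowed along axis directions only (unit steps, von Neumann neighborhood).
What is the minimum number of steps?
8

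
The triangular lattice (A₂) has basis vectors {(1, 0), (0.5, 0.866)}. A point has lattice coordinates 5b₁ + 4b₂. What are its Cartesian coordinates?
(7, 3.464)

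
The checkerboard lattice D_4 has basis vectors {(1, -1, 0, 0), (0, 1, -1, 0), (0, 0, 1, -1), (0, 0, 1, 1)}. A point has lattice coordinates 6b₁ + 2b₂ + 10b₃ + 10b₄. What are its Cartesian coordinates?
(6, -4, 18, 0)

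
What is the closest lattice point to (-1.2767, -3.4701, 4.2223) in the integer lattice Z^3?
(-1, -3, 4)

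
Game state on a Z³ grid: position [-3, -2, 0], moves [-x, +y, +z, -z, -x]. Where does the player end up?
(-5, -1, 0)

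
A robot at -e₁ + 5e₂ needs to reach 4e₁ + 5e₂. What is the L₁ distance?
5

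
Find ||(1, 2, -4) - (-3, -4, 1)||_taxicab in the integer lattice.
15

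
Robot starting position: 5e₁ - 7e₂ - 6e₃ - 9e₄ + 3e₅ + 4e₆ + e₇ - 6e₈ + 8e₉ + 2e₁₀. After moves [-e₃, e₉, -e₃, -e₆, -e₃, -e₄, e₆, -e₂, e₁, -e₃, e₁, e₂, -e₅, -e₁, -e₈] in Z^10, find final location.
(6, -7, -10, -10, 2, 4, 1, -7, 9, 2)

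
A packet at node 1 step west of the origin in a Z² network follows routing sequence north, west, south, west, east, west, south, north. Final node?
(-3, 0)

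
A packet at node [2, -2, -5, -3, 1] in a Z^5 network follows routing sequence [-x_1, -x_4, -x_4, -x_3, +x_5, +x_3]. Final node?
(1, -2, -5, -5, 2)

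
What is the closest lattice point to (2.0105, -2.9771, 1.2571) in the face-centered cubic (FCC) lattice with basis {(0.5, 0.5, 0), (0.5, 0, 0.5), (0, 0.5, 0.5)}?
(2, -3, 1)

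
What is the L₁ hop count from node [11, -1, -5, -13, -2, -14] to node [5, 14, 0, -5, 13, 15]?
78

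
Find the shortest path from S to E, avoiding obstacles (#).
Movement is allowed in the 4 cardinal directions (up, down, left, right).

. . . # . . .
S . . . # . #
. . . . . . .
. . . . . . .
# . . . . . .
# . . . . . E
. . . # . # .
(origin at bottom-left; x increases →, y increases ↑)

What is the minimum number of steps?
10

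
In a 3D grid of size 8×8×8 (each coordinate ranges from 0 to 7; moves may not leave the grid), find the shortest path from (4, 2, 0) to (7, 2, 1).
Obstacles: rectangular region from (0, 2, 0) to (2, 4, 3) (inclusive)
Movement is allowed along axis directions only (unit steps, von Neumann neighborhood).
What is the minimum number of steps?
4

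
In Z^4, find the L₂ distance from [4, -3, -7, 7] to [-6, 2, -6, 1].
12.7279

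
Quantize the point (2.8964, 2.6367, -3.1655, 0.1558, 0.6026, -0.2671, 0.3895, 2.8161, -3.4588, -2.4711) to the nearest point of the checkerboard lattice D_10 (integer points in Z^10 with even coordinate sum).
(3, 3, -3, 0, 1, 0, 0, 3, -3, -2)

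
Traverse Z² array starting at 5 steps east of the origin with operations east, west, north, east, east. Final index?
(7, 1)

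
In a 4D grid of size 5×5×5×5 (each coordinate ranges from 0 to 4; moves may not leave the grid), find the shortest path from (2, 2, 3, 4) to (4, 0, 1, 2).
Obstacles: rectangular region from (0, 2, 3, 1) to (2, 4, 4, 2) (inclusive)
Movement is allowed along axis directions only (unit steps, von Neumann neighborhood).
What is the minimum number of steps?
8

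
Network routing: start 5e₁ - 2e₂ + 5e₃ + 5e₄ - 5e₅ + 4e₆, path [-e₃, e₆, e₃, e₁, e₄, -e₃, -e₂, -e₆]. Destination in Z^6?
(6, -3, 4, 6, -5, 4)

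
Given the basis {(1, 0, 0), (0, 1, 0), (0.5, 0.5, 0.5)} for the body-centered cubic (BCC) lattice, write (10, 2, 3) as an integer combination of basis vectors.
7b₁ - b₂ + 6b₃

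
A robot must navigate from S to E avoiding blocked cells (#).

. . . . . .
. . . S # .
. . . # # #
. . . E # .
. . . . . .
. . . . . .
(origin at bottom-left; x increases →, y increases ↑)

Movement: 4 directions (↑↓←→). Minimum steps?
4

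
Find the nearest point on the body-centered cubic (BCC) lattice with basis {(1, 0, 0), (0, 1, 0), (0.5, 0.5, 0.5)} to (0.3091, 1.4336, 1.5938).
(0.5, 1.5, 1.5)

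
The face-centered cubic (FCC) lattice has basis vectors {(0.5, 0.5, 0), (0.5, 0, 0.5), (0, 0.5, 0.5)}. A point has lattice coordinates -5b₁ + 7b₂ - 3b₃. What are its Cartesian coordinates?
(1, -4, 2)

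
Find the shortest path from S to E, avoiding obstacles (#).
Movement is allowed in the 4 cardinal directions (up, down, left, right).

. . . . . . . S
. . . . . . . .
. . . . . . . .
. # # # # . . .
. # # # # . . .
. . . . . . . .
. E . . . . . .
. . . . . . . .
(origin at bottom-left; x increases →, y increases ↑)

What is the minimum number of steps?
12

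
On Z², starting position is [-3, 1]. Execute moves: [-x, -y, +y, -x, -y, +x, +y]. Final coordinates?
(-4, 1)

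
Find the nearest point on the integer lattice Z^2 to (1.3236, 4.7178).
(1, 5)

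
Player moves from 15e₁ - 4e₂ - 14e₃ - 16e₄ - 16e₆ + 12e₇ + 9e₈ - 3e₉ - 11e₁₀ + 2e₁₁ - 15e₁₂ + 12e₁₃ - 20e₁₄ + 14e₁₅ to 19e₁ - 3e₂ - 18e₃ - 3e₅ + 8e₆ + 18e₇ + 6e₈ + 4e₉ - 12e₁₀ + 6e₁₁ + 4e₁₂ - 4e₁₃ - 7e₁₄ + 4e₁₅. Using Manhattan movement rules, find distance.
131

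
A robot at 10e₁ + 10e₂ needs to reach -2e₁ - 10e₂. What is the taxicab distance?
32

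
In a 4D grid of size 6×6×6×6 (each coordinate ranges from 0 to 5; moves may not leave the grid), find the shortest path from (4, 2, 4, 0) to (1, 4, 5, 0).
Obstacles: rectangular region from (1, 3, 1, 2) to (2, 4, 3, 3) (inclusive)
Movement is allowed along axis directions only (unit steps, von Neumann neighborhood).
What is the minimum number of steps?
6
(one shortest path: (4, 2, 4, 0) → (3, 2, 4, 0) → (2, 2, 4, 0) → (1, 2, 4, 0) → (1, 3, 4, 0) → (1, 4, 4, 0) → (1, 4, 5, 0))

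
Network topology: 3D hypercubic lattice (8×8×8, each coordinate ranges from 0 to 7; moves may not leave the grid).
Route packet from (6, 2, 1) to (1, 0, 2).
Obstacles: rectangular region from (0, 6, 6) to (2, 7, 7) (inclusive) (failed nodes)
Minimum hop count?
8
(one shortest path: (6, 2, 1) → (5, 2, 1) → (4, 2, 1) → (3, 2, 1) → (2, 2, 1) → (1, 2, 1) → (1, 1, 1) → (1, 0, 1) → (1, 0, 2))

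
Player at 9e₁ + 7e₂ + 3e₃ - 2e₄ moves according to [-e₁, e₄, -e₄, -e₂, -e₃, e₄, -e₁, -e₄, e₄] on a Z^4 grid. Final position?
(7, 6, 2, -1)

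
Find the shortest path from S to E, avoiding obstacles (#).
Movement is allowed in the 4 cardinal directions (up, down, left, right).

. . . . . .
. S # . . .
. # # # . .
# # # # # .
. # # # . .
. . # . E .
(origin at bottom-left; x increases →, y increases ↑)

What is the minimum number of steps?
11
(one shortest path: (1, 4) → (1, 5) → (2, 5) → (3, 5) → (4, 5) → (5, 5) → (5, 4) → (5, 3) → (5, 2) → (5, 1) → (4, 1) → (4, 0))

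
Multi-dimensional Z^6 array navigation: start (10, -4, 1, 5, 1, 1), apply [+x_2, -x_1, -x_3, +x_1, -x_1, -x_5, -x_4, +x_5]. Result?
(9, -3, 0, 4, 1, 1)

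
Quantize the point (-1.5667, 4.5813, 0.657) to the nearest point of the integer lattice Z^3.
(-2, 5, 1)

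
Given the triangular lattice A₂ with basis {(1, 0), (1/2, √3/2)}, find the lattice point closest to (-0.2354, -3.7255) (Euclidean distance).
(0, -3.464)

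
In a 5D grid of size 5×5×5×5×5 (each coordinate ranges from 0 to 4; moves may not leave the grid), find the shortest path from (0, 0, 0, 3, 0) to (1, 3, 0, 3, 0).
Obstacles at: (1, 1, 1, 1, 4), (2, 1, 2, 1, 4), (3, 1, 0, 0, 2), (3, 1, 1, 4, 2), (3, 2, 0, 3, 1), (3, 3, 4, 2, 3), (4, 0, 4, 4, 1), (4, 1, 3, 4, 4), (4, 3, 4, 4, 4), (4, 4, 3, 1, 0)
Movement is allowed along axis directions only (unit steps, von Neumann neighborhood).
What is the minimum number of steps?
4
(one shortest path: (0, 0, 0, 3, 0) → (1, 0, 0, 3, 0) → (1, 1, 0, 3, 0) → (1, 2, 0, 3, 0) → (1, 3, 0, 3, 0))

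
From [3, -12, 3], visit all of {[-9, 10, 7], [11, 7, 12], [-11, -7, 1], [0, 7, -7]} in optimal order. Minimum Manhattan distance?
102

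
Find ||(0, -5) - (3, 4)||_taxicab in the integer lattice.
12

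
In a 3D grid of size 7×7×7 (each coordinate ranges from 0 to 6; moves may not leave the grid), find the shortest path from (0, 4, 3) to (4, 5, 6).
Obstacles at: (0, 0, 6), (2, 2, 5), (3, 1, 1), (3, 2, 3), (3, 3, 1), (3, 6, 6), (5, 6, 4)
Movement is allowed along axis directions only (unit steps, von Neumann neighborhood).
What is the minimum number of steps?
8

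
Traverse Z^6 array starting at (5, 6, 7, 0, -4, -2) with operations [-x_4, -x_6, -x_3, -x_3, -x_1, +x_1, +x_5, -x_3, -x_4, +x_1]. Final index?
(6, 6, 4, -2, -3, -3)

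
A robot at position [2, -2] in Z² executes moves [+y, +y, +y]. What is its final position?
(2, 1)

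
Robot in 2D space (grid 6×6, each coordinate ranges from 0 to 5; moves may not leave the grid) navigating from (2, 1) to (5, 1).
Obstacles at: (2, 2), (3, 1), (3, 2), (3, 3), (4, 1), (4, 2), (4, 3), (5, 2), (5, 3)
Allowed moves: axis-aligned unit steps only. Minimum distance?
5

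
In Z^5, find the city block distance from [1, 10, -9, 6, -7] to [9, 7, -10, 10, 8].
31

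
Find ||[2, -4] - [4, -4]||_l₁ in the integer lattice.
2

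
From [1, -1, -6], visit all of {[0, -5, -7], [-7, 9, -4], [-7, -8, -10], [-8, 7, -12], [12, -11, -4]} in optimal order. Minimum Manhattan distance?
83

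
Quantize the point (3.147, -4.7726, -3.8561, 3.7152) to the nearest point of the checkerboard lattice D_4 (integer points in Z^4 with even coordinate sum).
(3, -5, -4, 4)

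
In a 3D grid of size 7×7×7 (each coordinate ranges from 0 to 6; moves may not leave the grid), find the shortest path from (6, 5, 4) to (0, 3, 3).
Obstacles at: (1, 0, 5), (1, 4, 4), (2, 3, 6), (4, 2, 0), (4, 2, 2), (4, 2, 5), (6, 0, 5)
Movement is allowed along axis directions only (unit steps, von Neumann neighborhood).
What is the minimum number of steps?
9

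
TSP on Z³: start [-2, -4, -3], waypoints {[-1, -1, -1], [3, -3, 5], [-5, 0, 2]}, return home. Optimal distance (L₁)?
42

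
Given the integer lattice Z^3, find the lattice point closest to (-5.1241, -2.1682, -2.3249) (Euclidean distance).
(-5, -2, -2)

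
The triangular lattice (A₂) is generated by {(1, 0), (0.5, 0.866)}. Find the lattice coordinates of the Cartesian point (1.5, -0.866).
2b₁ - b₂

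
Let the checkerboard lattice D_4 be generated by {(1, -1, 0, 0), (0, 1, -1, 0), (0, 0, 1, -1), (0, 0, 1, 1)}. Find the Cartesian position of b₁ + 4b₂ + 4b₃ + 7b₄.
(1, 3, 7, 3)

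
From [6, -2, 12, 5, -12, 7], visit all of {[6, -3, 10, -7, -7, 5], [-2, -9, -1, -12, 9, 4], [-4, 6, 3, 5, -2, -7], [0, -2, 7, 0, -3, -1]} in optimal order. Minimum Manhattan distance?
137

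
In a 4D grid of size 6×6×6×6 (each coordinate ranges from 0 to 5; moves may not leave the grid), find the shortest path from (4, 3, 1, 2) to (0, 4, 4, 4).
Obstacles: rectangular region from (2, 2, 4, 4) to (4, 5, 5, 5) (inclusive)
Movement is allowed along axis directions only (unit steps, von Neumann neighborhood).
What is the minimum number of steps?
10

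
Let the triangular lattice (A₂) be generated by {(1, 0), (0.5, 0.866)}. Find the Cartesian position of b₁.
(1, 0)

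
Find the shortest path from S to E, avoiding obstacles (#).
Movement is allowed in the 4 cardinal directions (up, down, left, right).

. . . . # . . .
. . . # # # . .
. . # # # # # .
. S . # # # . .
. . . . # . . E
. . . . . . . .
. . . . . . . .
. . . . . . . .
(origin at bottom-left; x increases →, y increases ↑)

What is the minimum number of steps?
9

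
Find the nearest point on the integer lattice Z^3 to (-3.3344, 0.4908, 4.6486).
(-3, 0, 5)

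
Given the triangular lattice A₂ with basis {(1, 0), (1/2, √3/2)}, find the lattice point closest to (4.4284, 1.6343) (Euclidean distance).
(4, 1.732)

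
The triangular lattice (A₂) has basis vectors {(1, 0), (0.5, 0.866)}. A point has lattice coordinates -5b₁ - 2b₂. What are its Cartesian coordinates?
(-6, -1.732)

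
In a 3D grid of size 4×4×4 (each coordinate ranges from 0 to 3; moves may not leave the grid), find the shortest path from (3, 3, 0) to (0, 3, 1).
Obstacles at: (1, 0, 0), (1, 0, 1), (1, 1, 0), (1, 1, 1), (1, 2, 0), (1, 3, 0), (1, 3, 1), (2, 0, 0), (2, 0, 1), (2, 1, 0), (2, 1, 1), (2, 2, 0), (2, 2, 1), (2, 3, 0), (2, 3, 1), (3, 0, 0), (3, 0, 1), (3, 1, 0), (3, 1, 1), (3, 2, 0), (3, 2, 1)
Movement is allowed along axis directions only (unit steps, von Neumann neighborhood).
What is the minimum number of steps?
6
(one shortest path: (3, 3, 0) → (3, 3, 1) → (3, 3, 2) → (2, 3, 2) → (1, 3, 2) → (0, 3, 2) → (0, 3, 1))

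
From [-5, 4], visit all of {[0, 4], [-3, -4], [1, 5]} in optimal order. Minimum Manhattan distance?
20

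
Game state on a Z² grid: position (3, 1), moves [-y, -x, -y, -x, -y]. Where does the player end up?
(1, -2)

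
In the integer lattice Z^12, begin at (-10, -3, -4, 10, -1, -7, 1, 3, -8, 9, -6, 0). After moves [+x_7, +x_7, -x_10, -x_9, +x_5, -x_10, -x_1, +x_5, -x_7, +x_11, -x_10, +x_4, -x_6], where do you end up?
(-11, -3, -4, 11, 1, -8, 2, 3, -9, 6, -5, 0)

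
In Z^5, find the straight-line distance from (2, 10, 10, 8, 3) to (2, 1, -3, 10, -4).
17.4069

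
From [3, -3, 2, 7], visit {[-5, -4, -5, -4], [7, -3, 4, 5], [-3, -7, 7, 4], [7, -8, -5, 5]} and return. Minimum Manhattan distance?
90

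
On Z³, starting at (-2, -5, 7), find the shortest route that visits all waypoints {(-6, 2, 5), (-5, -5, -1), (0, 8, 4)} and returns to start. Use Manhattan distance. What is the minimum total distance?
56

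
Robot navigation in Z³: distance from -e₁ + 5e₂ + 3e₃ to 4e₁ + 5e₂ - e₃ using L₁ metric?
9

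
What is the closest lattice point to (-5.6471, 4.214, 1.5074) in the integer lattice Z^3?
(-6, 4, 2)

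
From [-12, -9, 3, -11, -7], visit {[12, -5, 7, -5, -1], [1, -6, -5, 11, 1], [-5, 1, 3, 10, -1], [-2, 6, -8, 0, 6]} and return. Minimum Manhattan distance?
198
(one optimal route: (-12, -9, 3, -11, -7) → (12, -5, 7, -5, -1) → (-2, 6, -8, 0, 6) → (1, -6, -5, 11, 1) → (-5, 1, 3, 10, -1) → (-12, -9, 3, -11, -7))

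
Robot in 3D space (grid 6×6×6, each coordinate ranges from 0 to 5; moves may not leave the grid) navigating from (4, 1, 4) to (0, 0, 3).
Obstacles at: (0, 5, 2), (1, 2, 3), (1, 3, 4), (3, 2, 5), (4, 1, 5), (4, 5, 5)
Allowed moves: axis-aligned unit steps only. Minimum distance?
6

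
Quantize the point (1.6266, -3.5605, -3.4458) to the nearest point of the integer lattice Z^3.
(2, -4, -3)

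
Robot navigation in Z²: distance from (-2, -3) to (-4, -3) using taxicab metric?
2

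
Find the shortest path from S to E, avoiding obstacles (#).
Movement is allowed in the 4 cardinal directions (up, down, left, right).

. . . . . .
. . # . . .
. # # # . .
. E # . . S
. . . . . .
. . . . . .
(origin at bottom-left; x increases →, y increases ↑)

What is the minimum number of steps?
6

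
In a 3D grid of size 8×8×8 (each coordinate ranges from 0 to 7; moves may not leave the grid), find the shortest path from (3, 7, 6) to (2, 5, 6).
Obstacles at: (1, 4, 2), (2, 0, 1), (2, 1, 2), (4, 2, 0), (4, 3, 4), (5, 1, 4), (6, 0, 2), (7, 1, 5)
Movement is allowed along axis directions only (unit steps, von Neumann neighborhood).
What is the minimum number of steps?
3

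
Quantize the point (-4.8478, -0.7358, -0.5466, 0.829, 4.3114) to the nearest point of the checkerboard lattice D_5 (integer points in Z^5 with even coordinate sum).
(-5, -1, -1, 1, 4)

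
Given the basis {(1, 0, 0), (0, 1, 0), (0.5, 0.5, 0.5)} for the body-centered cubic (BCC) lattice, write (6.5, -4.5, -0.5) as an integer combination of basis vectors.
7b₁ - 4b₂ - b₃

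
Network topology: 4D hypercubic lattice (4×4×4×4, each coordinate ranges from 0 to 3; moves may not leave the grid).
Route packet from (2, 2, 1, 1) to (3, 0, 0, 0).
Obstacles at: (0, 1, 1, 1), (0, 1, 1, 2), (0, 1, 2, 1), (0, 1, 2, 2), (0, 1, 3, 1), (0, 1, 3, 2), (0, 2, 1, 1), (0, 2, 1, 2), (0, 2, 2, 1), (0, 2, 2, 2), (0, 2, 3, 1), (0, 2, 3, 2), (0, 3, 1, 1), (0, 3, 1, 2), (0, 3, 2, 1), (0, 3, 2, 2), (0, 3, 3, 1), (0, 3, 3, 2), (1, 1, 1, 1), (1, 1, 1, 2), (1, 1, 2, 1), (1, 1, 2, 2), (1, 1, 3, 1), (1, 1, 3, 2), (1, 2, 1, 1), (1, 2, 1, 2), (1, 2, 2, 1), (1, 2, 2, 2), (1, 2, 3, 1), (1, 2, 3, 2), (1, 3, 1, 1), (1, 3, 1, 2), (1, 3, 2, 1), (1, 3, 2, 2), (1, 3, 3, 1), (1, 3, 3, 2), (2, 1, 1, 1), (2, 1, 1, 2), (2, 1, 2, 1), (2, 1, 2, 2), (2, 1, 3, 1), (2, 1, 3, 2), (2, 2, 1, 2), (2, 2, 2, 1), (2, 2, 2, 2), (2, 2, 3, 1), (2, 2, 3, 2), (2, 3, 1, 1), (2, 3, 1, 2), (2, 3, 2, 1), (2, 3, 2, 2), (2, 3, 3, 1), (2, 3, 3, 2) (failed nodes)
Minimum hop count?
5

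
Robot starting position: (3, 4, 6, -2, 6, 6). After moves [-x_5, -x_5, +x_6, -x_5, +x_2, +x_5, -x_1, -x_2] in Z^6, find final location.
(2, 4, 6, -2, 4, 7)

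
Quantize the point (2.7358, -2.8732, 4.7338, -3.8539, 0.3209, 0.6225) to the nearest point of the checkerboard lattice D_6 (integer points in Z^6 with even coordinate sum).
(3, -3, 5, -4, 0, 1)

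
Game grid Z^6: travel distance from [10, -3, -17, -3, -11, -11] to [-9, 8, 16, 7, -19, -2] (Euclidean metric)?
42.6146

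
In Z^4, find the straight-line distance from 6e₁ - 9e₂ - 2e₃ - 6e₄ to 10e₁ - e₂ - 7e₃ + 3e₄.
13.6382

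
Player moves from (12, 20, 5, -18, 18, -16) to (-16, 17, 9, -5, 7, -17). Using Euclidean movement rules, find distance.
33.1662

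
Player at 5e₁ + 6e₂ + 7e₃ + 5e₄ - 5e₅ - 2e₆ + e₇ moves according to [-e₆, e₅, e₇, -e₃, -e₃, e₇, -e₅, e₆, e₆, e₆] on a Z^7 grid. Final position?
(5, 6, 5, 5, -5, 0, 3)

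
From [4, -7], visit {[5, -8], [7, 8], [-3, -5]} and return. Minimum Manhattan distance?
52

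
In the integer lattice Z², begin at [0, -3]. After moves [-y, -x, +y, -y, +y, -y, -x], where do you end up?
(-2, -4)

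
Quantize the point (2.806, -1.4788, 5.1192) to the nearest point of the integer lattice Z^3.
(3, -1, 5)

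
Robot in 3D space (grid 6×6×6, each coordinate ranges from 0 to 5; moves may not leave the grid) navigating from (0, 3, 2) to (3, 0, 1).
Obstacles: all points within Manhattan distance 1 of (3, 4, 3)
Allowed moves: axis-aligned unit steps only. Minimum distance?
7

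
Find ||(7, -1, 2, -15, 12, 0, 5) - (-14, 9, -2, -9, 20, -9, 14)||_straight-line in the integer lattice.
28.6182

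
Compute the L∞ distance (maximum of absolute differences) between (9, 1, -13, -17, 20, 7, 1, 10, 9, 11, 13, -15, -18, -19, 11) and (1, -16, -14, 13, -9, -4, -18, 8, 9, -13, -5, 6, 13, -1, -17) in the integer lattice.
31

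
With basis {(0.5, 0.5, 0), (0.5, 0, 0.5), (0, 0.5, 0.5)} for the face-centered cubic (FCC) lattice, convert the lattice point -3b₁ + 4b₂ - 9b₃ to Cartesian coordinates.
(0.5, -6, -2.5)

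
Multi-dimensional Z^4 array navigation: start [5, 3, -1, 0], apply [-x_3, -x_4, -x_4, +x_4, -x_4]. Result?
(5, 3, -2, -2)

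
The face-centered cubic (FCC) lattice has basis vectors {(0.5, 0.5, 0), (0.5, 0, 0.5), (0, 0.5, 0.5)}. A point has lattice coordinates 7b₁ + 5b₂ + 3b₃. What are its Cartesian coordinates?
(6, 5, 4)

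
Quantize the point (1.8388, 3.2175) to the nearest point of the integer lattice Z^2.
(2, 3)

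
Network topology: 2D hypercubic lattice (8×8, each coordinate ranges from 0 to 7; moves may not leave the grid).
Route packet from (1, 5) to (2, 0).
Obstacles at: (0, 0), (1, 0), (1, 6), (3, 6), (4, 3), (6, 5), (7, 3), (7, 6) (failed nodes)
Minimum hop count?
6
(one shortest path: (1, 5) → (2, 5) → (2, 4) → (2, 3) → (2, 2) → (2, 1) → (2, 0))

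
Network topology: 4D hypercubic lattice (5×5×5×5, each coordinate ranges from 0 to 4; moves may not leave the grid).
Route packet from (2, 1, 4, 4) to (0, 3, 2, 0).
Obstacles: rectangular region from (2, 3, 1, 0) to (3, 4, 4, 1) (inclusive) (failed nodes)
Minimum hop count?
10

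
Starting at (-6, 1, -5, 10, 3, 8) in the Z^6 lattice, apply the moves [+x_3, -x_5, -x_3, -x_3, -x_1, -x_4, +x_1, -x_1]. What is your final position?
(-7, 1, -6, 9, 2, 8)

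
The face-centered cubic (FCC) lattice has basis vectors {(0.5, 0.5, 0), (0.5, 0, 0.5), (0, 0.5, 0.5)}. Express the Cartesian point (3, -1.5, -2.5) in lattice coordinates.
4b₁ + 2b₂ - 7b₃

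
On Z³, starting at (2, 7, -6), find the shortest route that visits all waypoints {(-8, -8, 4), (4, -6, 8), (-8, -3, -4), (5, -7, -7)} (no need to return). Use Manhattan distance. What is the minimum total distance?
66
(one optimal route: (2, 7, -6) → (5, -7, -7) → (4, -6, 8) → (-8, -8, 4) → (-8, -3, -4))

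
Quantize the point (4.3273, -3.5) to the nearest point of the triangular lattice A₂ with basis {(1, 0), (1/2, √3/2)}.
(4, -3.464)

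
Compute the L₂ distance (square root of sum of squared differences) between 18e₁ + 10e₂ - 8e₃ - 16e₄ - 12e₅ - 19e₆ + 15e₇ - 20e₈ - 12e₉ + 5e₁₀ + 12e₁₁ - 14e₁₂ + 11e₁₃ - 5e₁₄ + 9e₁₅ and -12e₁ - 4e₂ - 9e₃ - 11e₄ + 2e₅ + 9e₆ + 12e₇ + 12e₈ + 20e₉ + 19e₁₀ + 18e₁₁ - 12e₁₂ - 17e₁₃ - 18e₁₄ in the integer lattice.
73.6817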